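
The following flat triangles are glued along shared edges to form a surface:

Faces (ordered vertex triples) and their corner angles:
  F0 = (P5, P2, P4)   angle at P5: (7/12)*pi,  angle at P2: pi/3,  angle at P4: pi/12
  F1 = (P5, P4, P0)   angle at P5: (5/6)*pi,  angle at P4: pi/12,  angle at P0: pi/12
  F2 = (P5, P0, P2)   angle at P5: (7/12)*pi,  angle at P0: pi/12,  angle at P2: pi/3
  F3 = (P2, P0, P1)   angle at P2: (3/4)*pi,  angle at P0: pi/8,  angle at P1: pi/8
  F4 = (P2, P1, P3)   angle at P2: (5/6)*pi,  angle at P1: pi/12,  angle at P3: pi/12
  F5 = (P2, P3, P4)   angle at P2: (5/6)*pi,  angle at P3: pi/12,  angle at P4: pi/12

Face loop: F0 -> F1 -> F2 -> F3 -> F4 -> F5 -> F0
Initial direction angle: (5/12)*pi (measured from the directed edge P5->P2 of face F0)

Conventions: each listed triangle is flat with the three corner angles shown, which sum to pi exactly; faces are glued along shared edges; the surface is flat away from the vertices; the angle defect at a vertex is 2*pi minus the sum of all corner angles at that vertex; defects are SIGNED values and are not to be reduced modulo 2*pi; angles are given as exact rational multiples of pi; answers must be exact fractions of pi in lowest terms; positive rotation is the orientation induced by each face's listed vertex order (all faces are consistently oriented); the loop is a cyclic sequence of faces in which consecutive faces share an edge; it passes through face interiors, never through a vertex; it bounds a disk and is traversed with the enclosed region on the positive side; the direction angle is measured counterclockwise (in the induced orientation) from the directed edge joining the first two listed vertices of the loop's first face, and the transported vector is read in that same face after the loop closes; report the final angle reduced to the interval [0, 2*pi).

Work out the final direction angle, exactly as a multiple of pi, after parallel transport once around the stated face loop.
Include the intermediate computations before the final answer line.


enclosed vertex P2: corner angles sum to (37/12)*pi, defect = 2*pi - (37/12)*pi = (-13/12)*pi
enclosed vertex P5: corner angles sum to 2*pi, defect = 2*pi - 2*pi = 0
by Gauss-Bonnet the loop rotates the vector by the enclosed defect sum (positive orientation, mod 2*pi)
final angle = (5/12)*pi - (13/12)*pi = (4/3)*pi (mod 2*pi)

Answer: final direction angle = (4/3)*pi


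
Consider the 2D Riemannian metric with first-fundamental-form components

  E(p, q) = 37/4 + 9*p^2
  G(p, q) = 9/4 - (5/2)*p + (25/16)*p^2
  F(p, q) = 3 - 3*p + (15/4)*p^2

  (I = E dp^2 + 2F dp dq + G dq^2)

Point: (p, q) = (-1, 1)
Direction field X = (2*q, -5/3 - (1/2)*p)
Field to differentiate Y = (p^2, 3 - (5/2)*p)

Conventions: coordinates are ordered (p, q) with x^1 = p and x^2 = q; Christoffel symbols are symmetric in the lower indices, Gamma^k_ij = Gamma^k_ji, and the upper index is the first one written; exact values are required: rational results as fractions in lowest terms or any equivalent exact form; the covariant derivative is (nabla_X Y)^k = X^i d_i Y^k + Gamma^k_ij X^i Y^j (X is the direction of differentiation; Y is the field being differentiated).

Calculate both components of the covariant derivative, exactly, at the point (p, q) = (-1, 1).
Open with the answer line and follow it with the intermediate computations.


Answer: (nabla_X Y)^p = 170281/20624, (nabla_X Y)^q = -163129/5156

E = 73/4, F = 39/4, G = 101/16 at the point
E_p = -18, E_q = 0, F_p = -21/2, F_q = 0, G_p = -45/8, G_q = 0
EG - F^2 = 1289/64;  g^inv = (64/1289) * [[101/16, -39/4], [-39/4, 73/4]]
first-kind symbols [ij,l] = (1/2)(d_i g_jl + d_j g_il - d_l g_ij): [pp,p] = E_p/2 = -9, [pp,q] = F_p - E_q/2 = -21/2, [pq,p] = E_q/2 = 0, [pq,q] = G_p/2 = -45/16, [qq,p] = F_q - G_p/2 = 45/16, [qq,q] = G_q/2 = 0
Gamma^p_ij = (G*[ij,p] - F*[ij,q])/(EG - F^2), Gamma^q_ij = (E*[ij,q] - F*[ij,p])/(EG - F^2)
Gamma_ppp = 2916/1289, Gamma_ppq = 1755/1289, Gamma_pqq = 4545/5156, Gamma_qpp = -6648/1289, Gamma_qpq = -3285/1289, Gamma_qqq = -1755/1289
X = (2, -7/6), Y = (1, 11/2) at the point


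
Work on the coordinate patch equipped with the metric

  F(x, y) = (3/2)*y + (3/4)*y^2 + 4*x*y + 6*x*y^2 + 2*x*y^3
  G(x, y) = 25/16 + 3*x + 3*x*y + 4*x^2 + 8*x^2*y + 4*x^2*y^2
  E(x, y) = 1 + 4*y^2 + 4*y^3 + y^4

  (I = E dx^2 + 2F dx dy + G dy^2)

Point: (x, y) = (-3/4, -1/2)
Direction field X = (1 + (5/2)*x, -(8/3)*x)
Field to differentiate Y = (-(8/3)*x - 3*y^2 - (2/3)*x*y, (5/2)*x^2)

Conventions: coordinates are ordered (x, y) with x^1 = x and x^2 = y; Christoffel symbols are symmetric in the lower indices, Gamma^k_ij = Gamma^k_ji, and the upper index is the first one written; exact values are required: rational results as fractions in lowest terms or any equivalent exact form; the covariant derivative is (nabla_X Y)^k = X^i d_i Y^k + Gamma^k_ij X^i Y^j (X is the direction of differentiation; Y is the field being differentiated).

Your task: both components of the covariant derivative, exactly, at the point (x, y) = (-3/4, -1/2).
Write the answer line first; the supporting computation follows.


Answer: (nabla_X Y)^x = 51347/4800, (nabla_X Y)^y = 105/32

E = 25/16, F = 0, G = 1 at the point
E_x = 0, E_y = -3/2, F_x = -3/4, F_y = 9/8, G_x = 0, G_y = 0
EG - F^2 = 25/16;  g^inv = (16/25) * [[1, 0], [0, 25/16]]
first-kind symbols [ij,l] = (1/2)(d_i g_jl + d_j g_il - d_l g_ij): [xx,x] = E_x/2 = 0, [xx,y] = F_x - E_y/2 = 0, [xy,x] = E_y/2 = -3/4, [xy,y] = G_x/2 = 0, [yy,x] = F_y - G_x/2 = 9/8, [yy,y] = G_y/2 = 0
Gamma^x_ij = (G*[ij,x] - F*[ij,y])/(EG - F^2), Gamma^y_ij = (E*[ij,y] - F*[ij,x])/(EG - F^2)
Gamma_xxx = 0, Gamma_xxy = -12/25, Gamma_xyy = 18/25, Gamma_yxx = 0, Gamma_yxy = 0, Gamma_yyy = 0
X = (-7/8, 2), Y = (1, 45/32) at the point


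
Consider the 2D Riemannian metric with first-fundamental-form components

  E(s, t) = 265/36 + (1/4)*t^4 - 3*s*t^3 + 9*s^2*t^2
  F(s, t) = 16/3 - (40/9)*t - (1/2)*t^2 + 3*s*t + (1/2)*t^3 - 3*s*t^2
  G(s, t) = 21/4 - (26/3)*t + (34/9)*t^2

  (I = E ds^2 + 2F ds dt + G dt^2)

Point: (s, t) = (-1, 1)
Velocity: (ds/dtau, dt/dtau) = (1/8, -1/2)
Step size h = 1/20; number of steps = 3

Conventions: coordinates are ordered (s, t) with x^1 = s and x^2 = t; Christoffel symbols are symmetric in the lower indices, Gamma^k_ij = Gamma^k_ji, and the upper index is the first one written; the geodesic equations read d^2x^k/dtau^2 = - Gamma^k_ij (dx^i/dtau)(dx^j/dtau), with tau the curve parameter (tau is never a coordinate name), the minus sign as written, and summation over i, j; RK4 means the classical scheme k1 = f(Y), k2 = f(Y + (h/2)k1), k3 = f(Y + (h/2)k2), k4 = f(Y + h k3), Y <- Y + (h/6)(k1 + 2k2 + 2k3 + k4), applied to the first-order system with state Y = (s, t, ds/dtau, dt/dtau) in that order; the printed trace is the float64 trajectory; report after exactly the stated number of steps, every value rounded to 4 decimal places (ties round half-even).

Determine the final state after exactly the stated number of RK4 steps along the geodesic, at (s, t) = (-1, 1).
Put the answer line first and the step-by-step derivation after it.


Answer: s = -0.9805, t = 0.9335, ds/dtau = 0.1351, dt/dtau = -0.3916

f(Y) = (ds/dtau, dt/dtau, -Gamma^s_ij Y'^i Y'^j, -Gamma^t_ij Y'^i Y'^j) with the Gammas evaluated at the stage position; h = 0.050000; intermediate values shown to 6 dp
step 0: s = -1.0000, t = 1.0000, ds/dtau = 0.1250, dt/dtau = -0.5000
step 1:
  k1: at (s, t) = (-1.000000, 1.000000), (ds/dtau, dt/dtau) = (0.125000, -0.500000); Gamma_sss = 1.375276, Gamma_sst = 0.803532, Gamma_stt = 0.024283, Gamma_tss = -42.154525, Gamma_tst = -1.977925, Gamma_ttt = -1.598234; k1 = (0.125000, -0.500000, 0.072882, 0.810982)
  k2: at (s, t) = (-0.996875, 0.987500), (ds/dtau, dt/dtau) = (0.126822, -0.479725); Gamma_sss = 1.324748, Gamma_sst = 0.803435, Gamma_stt = 0.023088, Gamma_tss = -39.524866, Gamma_tst = -1.928281, Gamma_ttt = -1.660293; k2 = (0.126822, -0.479725, 0.071141, 0.783173)
  k3: at (s, t) = (-0.996829, 0.988007), (ds/dtau, dt/dtau) = (0.126779, -0.480421); Gamma_sss = 1.326618, Gamma_sst = 0.803384, Gamma_stt = 0.023118, Gamma_tss = -39.619103, Gamma_tst = -1.930157, Gamma_ttt = -1.657928; k3 = (0.126779, -0.480421, 0.071205, 0.784326)
  k4: at (s, t) = (-0.993661, 0.975979), (ds/dtau, dt/dtau) = (0.128560, -0.460784); Gamma_sss = 1.278865, Gamma_sst = 0.803167, Gamma_stt = 0.021668, Gamma_tss = -37.170608, Gamma_tst = -1.883051, Gamma_ttt = -1.708066; k4 = (0.128560, -0.460784, 0.069419, 0.753907)
  Y <- Y + (h/6)(k1 + 2k2 + 2k3 + k4): s = -0.9937, t = 0.9760, ds/dtau = 0.1286, dt/dtau = -0.4608
step 2:
  k1: at (s, t) = (-0.993660, 0.975991), (ds/dtau, dt/dtau) = (0.128558, -0.460834); Gamma_sss = 1.278909, Gamma_sst = 0.803166, Gamma_stt = 0.021669, Gamma_tss = -37.172788, Gamma_tst = -1.883095, Gamma_ttt = -1.708019; k1 = (0.128558, -0.460834, 0.069427, 0.753968)
  k2: at (s, t) = (-0.990446, 0.964470), (ds/dtau, dt/dtau) = (0.130294, -0.441985); Gamma_sss = 1.234234, Gamma_sst = 0.802835, Gamma_stt = 0.019995, Gamma_tss = -34.914339, Gamma_tst = -1.838858, Gamma_ttt = -1.747453; k2 = (0.130294, -0.441985, 0.067608, 0.722298)
  k3: at (s, t) = (-0.990403, 0.964941), (ds/dtau, dt/dtau) = (0.130248, -0.442777); Gamma_sss = 1.235897, Gamma_sst = 0.802791, Gamma_stt = 0.020044, Gamma_tss = -34.995247, Gamma_tst = -1.840545, Gamma_ttt = -1.745942; k3 = (0.130248, -0.442777, 0.067699, 0.723685)
  k4: at (s, t) = (-0.987148, 0.953852), (ds/dtau, dt/dtau) = (0.131943, -0.424650); Gamma_sss = 1.194031, Gamma_sst = 0.802358, Gamma_stt = 0.018186, Gamma_tss = -32.905390, Gamma_tst = -1.798947, Gamma_ttt = -1.776826; k4 = (0.131943, -0.424650, 0.065846, 0.691673)
  Y <- Y + (h/6)(k1 + 2k2 + 2k3 + k4): s = -0.9871, t = 0.9539, ds/dtau = 0.1319, dt/dtau = -0.4247
step 3:
  k1: at (s, t) = (-0.987147, 0.953866), (ds/dtau, dt/dtau) = (0.131941, -0.424688); Gamma_sss = 1.194079, Gamma_sst = 0.802357, Gamma_stt = 0.018187, Gamma_tss = -32.907677, Gamma_tst = -1.798996, Gamma_ttt = -1.776791; k1 = (0.131941, -0.424688, 0.065851, 0.691721)
  k2: at (s, t) = (-0.983849, 0.943249), (ds/dtau, dt/dtau) = (0.133587, -0.407395); Gamma_sss = 1.155179, Gamma_sst = 0.801824, Gamma_stt = 0.016173, Gamma_tss = -30.989549, Gamma_tst = -1.760218, Gamma_ttt = -1.800087; k2 = (0.133587, -0.407395, 0.063976, 0.660193)
  k3: at (s, t) = (-0.983807, 0.943681), (ds/dtau, dt/dtau) = (0.133540, -0.408183); Gamma_sss = 1.156613, Gamma_sst = 0.801785, Gamma_stt = 0.016236, Gamma_tss = -31.057321, Gamma_tst = -1.761691, Gamma_ttt = -1.799201; k3 = (0.133540, -0.408183, 0.064078, 0.661559)
  k4: at (s, t) = (-0.980470, 0.933457), (ds/dtau, dt/dtau) = (0.135145, -0.391610); Gamma_sss = 1.120290, Gamma_sst = 0.801162, Gamma_stt = 0.014095, Gamma_tss = -29.286506, Gamma_tst = -1.725372, Gamma_ttt = -1.816508; k4 = (0.135145, -0.391610, 0.062179, 0.630840)
  Y <- Y + (h/6)(k1 + 2k2 + 2k3 + k4): s = -0.9805, t = 0.9335, ds/dtau = 0.1351, dt/dtau = -0.3916


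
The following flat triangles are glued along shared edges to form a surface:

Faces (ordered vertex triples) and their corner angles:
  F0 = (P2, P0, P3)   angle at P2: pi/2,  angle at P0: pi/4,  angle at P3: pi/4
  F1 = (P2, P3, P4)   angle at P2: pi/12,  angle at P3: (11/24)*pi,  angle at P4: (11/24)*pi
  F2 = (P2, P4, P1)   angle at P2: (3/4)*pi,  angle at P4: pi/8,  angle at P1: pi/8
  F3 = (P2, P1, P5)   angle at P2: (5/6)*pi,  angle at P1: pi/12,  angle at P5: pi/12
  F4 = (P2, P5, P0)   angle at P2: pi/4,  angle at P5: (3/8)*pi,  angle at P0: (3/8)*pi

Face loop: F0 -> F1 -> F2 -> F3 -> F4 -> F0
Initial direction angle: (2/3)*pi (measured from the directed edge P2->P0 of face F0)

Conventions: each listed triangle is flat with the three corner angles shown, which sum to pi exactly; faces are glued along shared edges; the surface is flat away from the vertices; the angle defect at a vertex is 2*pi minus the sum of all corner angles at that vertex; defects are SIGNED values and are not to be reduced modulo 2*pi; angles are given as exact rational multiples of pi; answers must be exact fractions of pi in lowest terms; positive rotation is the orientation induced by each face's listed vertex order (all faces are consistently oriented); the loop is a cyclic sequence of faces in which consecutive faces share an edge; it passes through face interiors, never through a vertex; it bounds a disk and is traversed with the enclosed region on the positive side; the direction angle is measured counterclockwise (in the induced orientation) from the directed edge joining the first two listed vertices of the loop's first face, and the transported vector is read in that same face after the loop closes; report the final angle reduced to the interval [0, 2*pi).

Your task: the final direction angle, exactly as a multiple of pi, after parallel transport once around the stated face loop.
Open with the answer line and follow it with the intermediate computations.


Answer: final direction angle = pi/4

enclosed vertex P2: corner angles sum to (29/12)*pi, defect = 2*pi - (29/12)*pi = (-5/12)*pi
transport around the loop rotates by the sum of enclosed defects; add to the initial angle mod 2*pi
final angle = (2/3)*pi - (5/12)*pi = pi/4 (mod 2*pi)


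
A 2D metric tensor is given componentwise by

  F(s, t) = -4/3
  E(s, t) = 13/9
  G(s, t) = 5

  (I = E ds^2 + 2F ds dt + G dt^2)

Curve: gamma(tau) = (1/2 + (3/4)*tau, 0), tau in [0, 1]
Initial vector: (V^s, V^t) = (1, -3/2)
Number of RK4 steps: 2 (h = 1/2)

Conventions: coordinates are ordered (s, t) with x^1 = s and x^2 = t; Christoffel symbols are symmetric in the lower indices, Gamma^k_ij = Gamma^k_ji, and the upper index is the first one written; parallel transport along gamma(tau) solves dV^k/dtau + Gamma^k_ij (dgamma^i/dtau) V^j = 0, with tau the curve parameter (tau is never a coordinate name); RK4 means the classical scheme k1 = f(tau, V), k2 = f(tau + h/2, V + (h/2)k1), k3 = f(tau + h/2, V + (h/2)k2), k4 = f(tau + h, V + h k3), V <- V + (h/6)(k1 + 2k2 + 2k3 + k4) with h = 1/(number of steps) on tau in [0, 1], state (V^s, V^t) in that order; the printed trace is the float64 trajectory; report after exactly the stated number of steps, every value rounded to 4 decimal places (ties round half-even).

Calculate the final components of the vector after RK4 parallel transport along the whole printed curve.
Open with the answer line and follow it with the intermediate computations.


Answer: V^s = 1.0000, V^t = -1.5000

gamma'(tau) = (3/4, 0); f(tau, V)^k = -Gamma^k_ij(gamma(tau)) gamma'^i(tau) V^j; h = 1/2; intermediate values shown to 6 dp
curve data and Christoffel symbols at the stage parameters:
  tau = 0.000000: gamma = (0.500000, 0.000000), gamma' = (0.750000, 0.000000); Gamma_sss = 0.000000, Gamma_sst = 0.000000, Gamma_stt = 0.000000, Gamma_tss = 0.000000, Gamma_tst = 0.000000, Gamma_ttt = 0.000000
  tau = 0.250000: gamma = (0.687500, 0.000000), gamma' = (0.750000, 0.000000); Gamma_sss = 0.000000, Gamma_sst = 0.000000, Gamma_stt = 0.000000, Gamma_tss = 0.000000, Gamma_tst = 0.000000, Gamma_ttt = 0.000000
  tau = 0.500000: gamma = (0.875000, 0.000000), gamma' = (0.750000, 0.000000); Gamma_sss = 0.000000, Gamma_sst = 0.000000, Gamma_stt = 0.000000, Gamma_tss = 0.000000, Gamma_tst = 0.000000, Gamma_ttt = 0.000000
  tau = 0.750000: gamma = (1.062500, 0.000000), gamma' = (0.750000, 0.000000); Gamma_sss = 0.000000, Gamma_sst = 0.000000, Gamma_stt = 0.000000, Gamma_tss = 0.000000, Gamma_tst = 0.000000, Gamma_ttt = 0.000000
  tau = 1.000000: gamma = (1.250000, 0.000000), gamma' = (0.750000, 0.000000); Gamma_sss = 0.000000, Gamma_sst = 0.000000, Gamma_stt = 0.000000, Gamma_tss = 0.000000, Gamma_tst = 0.000000, Gamma_ttt = 0.000000
step 0: V^s = 1.0000, V^t = -1.5000
step 1: k1 = (0.000000, 0.000000), k2 = (0.000000, 0.000000), k3 = (0.000000, 0.000000), k4 = (0.000000, 0.000000); V <- V + (h/6)(k1 + 2k2 + 2k3 + k4): V^s = 1.0000, V^t = -1.5000
step 2: k1 = (0.000000, 0.000000), k2 = (0.000000, 0.000000), k3 = (0.000000, 0.000000), k4 = (0.000000, 0.000000); V <- V + (h/6)(k1 + 2k2 + 2k3 + k4): V^s = 1.0000, V^t = -1.5000


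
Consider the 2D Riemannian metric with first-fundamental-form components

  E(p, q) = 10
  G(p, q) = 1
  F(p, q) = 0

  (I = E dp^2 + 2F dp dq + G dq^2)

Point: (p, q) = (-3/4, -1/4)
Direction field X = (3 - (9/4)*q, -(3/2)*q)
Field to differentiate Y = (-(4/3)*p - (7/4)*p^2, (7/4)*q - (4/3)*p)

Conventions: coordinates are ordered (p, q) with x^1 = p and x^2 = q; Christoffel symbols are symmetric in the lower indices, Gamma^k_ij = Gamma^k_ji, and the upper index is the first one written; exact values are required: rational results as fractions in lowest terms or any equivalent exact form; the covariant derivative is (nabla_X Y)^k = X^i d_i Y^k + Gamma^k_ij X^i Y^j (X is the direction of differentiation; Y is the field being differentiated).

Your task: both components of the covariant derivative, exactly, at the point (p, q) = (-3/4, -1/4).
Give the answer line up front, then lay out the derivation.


Answer: (nabla_X Y)^p = 589/128, (nabla_X Y)^q = -131/32

E = 10, F = 0, G = 1 at the point
E_p = 0, E_q = 0, F_p = 0, F_q = 0, G_p = 0, G_q = 0
EG - F^2 = 10;  g^inv = (1/10) * [[1, 0], [0, 10]]
first-kind symbols [ij,l] = (1/2)(d_i g_jl + d_j g_il - d_l g_ij): [pp,p] = E_p/2 = 0, [pp,q] = F_p - E_q/2 = 0, [pq,p] = E_q/2 = 0, [pq,q] = G_p/2 = 0, [qq,p] = F_q - G_p/2 = 0, [qq,q] = G_q/2 = 0
Gamma^p_ij = (G*[ij,p] - F*[ij,q])/(EG - F^2), Gamma^q_ij = (E*[ij,q] - F*[ij,p])/(EG - F^2)
Gamma_ppp = 0, Gamma_ppq = 0, Gamma_pqq = 0, Gamma_qpp = 0, Gamma_qpq = 0, Gamma_qqq = 0
X = (57/16, 3/8), Y = (1/64, 9/16) at the point


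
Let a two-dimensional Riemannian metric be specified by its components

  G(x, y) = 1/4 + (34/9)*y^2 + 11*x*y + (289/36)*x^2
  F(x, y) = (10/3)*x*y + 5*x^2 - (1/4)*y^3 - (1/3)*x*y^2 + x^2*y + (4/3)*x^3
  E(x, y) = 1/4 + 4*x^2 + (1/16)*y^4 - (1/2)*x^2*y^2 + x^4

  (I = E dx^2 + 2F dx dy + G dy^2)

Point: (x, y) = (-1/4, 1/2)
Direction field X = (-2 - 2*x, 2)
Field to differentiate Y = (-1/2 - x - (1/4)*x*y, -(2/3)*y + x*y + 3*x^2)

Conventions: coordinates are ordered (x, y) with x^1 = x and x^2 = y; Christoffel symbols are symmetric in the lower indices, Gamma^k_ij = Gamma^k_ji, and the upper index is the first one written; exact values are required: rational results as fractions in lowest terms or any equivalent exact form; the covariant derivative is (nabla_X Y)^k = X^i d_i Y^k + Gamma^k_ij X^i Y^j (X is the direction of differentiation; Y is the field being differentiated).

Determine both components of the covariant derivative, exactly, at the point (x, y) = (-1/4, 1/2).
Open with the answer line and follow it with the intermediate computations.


Answer: (nabla_X Y)^x = 38297/14904, (nabla_X Y)^y = -48767/24840

E = 1/2, F = -5/48, G = 185/576 at the point
E_x = -2, E_y = 0, F_x = -11/12, F_y = -7/8, G_x = 107/72, G_y = 37/36
EG - F^2 = 115/768;  g^inv = (768/115) * [[185/576, 5/48], [5/48, 1/2]]
first-kind symbols [ij,l] = (1/2)(d_i g_jl + d_j g_il - d_l g_ij): [xx,x] = E_x/2 = -1, [xx,y] = F_x - E_y/2 = -11/12, [xy,x] = E_y/2 = 0, [xy,y] = G_x/2 = 107/144, [yy,x] = F_y - G_x/2 = -233/144, [yy,y] = G_y/2 = 37/72
Gamma^x_ij = (G*[ij,x] - F*[ij,y])/(EG - F^2), Gamma^y_ij = (E*[ij,y] - F*[ij,x])/(EG - F^2)
Gamma_xxx = -64/23, Gamma_xxy = 107/207, Gamma_xyy = -7733/2484, Gamma_yxx = -432/115, Gamma_yxy = 856/345, Gamma_yyy = 611/1035
X = (-3/2, 2), Y = (-7/32, -13/48) at the point


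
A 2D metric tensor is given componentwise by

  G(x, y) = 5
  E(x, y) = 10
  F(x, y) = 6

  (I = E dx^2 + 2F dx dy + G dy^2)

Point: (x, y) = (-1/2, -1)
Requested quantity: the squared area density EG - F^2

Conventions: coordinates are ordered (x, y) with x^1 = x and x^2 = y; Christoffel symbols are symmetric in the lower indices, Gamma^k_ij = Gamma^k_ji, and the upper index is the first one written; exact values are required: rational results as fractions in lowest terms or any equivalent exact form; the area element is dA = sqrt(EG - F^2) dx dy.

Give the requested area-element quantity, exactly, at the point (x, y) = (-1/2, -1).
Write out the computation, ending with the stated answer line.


E = 10, F = 6, G = 5; EG - F^2 = 14

Answer: EG - F^2 = 14


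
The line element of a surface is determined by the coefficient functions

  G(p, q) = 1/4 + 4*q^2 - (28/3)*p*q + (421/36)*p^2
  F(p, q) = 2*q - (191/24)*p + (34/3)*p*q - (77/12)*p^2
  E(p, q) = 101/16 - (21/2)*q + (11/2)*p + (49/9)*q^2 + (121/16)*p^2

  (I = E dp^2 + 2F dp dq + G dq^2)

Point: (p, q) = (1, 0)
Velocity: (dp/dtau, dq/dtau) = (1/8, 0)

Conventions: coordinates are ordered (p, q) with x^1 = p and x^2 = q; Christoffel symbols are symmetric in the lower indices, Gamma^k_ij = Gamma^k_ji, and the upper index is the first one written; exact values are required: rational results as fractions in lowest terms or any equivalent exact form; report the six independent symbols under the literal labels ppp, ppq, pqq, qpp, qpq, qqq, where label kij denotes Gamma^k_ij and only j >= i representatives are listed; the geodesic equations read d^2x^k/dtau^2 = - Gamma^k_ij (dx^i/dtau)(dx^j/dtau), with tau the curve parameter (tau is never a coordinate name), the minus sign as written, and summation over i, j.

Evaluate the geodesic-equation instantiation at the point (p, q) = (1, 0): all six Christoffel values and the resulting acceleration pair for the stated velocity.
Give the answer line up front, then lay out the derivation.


Answer: Gamma_ppp = -11547/2855, Gamma_ppq = 12142/2855, Gamma_pqq = -49256/25695, Gamma_qpp = -35223/5710, Gamma_qpq = 17408/2855, Gamma_qqq = -7702/2855; accelerations (d^2p/dtau^2, d^2q/dtau^2) = (11547/182720, 35223/365440)

E = 155/8, F = -115/8, G = 215/18 at the point
E_p = 165/8, E_q = -21/2, F_p = -499/24, F_q = 40/3, G_p = 421/18, G_q = -28/3
EG - F^2 = 14275/576;  g^inv = (576/14275) * [[215/18, 115/8], [115/8, 155/8]]
first-kind symbols [ij,l] = (1/2)(d_i g_jl + d_j g_il - d_l g_ij): [pp,p] = E_p/2 = 165/16, [pp,q] = F_p - E_q/2 = -373/24, [pq,p] = E_q/2 = -21/4, [pq,q] = G_p/2 = 421/36, [qq,p] = F_q - G_p/2 = 59/36, [qq,q] = G_q/2 = -14/3
Gamma^p_ij = (G*[ij,p] - F*[ij,q])/(EG - F^2), Gamma^q_ij = (E*[ij,q] - F*[ij,p])/(EG - F^2)
Gamma_ppp = -11547/2855, Gamma_ppq = 12142/2855, Gamma_pqq = -49256/25695, Gamma_qpp = -35223/5710, Gamma_qpq = 17408/2855, Gamma_qqq = -7702/2855
d^2p/dtau^2 = -(Gamma_ppp*(1/8)^2 + 2*Gamma_ppq*(1/8)*(0) + Gamma_pqq*(0)^2) = 11547/182720
d^2q/dtau^2 = -(Gamma_qpp*(1/8)^2 + 2*Gamma_qpq*(1/8)*(0) + Gamma_qqq*(0)^2) = 35223/365440


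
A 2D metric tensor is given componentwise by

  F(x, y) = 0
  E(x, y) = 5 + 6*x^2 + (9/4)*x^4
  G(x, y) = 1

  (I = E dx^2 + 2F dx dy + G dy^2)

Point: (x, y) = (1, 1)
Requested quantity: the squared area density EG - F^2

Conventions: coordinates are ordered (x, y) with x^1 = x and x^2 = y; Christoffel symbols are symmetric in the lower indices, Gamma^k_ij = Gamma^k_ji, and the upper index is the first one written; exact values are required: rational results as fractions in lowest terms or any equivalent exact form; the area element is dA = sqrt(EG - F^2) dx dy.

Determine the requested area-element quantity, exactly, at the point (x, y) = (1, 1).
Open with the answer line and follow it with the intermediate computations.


Answer: EG - F^2 = 53/4

E = 53/4, F = 0, G = 1; EG - F^2 = 53/4


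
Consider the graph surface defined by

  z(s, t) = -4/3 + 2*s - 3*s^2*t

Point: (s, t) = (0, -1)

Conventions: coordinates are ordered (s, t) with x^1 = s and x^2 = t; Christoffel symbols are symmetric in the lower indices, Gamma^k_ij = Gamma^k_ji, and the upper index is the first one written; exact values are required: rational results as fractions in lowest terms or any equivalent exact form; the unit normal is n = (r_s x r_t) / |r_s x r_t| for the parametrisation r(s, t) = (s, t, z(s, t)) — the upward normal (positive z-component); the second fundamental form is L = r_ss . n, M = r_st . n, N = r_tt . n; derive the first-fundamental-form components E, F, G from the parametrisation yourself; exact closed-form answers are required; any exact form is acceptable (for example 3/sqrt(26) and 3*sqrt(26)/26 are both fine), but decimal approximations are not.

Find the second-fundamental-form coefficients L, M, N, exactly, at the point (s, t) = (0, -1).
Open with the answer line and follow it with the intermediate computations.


Answer: L = 6*sqrt(5)/5, M = 0, N = 0

z_s = 2, z_t = 0, z_ss = 6, z_st = 0, z_tt = 0
E = 5, F = 0, G = 1; answer radicand W^2 = 5
unnormalised second-form numerators: l = 6, m = 0, n = 0; L = l/sqrt(5), and similarly M = m/sqrt(W^2), N = n/sqrt(W^2)


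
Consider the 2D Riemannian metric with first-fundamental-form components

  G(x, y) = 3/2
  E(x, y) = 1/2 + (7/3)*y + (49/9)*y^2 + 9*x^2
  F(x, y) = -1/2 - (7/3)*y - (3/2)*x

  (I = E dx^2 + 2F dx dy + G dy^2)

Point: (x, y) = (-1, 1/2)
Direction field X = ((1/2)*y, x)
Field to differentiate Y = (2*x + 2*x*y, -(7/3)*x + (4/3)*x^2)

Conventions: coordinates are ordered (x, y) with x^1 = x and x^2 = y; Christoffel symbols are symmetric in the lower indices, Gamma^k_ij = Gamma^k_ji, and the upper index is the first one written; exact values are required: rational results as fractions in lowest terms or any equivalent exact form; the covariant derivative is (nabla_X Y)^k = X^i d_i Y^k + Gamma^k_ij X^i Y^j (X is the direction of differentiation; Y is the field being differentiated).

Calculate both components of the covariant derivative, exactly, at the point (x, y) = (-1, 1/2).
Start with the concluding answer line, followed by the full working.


Answer: (nabla_X Y)^x = 27653/5188, (nabla_X Y)^y = 40415/23346

E = 433/36, F = -1/6, G = 3/2 at the point
E_x = -18, E_y = 70/9, F_x = -3/2, F_y = -7/3, G_x = 0, G_y = 0
EG - F^2 = 1297/72;  g^inv = (72/1297) * [[3/2, 1/6], [1/6, 433/36]]
first-kind symbols [ij,l] = (1/2)(d_i g_jl + d_j g_il - d_l g_ij): [xx,x] = E_x/2 = -9, [xx,y] = F_x - E_y/2 = -97/18, [xy,x] = E_y/2 = 35/9, [xy,y] = G_x/2 = 0, [yy,x] = F_y - G_x/2 = -7/3, [yy,y] = G_y/2 = 0
Gamma^x_ij = (G*[ij,x] - F*[ij,y])/(EG - F^2), Gamma^y_ij = (E*[ij,y] - F*[ij,x])/(EG - F^2)
Gamma_xxx = -3110/3891, Gamma_xxy = 420/1297, Gamma_xyy = -252/1297, Gamma_yxx = -42973/11673, Gamma_yxy = 140/3891, Gamma_yyy = -28/1297
X = (1/4, -1), Y = (-3, 11/3) at the point


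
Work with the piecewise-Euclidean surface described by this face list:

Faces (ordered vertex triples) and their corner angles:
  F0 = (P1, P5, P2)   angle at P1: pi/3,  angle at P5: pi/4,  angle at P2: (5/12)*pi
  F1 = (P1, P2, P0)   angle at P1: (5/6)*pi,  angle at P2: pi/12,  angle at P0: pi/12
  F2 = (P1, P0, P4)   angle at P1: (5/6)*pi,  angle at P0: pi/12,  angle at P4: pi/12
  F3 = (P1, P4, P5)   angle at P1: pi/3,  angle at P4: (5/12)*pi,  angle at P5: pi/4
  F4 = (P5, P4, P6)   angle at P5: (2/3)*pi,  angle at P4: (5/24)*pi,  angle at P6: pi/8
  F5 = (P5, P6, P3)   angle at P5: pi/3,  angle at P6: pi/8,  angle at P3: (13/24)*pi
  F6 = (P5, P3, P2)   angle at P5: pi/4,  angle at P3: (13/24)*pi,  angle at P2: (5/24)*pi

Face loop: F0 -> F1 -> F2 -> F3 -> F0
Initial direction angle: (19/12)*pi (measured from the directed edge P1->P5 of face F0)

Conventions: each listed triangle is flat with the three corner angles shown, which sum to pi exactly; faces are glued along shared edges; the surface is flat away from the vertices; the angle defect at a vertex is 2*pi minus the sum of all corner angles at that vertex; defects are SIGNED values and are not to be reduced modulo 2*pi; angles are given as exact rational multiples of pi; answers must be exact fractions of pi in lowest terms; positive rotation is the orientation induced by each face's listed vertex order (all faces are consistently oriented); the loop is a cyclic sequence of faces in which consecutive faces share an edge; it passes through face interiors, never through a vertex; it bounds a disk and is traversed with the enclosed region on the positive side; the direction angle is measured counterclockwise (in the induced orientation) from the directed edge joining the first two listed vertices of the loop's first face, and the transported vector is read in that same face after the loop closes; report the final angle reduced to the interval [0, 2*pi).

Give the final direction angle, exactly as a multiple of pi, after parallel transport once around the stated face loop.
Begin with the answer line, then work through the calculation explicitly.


Answer: final direction angle = (5/4)*pi

enclosed vertex P1: corner angles sum to (7/3)*pi, defect = 2*pi - (7/3)*pi = -pi/3
the final direction is the initial angle plus the enclosed defects, taken mod 2*pi in the induced orientation
final angle = (19/12)*pi - pi/3 = (5/4)*pi (mod 2*pi)


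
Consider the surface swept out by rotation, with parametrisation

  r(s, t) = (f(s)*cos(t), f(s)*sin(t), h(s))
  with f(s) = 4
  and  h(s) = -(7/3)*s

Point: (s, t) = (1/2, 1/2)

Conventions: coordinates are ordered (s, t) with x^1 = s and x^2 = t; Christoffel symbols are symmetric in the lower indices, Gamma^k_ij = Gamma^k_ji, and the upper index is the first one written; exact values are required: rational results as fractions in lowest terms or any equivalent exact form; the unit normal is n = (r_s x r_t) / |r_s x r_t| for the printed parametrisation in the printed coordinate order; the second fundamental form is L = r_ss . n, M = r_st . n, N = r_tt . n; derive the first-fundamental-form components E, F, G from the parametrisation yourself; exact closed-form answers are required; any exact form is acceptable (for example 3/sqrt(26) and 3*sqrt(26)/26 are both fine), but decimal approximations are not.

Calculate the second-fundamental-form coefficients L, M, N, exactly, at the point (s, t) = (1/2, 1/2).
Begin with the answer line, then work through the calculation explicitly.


Answer: L = 0, M = 0, N = -4

f = 4, f' = 0, f'' = 0, h' = -7/3, h'' = 0
E = 49/9, F = 0, G = 16; answer radicand W^2 = 49/9
unnormalised second-form numerators: l = 0, m = 0, n = -28/3; L = l/sqrt(49/9), and similarly M = m/sqrt(W^2), N = n/sqrt(W^2)


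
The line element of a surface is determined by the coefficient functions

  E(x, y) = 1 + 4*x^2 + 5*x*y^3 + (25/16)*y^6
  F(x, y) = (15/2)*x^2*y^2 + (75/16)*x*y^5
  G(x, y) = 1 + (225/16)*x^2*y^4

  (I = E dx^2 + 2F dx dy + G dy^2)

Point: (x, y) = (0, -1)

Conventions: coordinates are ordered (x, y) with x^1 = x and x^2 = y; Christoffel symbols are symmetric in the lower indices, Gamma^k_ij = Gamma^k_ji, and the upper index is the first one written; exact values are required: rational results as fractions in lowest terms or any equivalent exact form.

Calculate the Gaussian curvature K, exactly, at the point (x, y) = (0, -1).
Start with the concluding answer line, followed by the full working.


Answer: K = -3600/1681

E = 41/16, F = 0, G = 1, EG - F^2 = 41/16 at the point
E_x = -5, E_y = -75/8, F_x = -75/16, F_y = 0, G_x = 0, G_y = 0
E_yy = 375/8, F_xy = 375/16, G_xx = 225/8
Evaluate Brioschi's two determinant matrices M1, M2 and divide by (EG - F^2)^2.
M1 = [[-E_yy/2 + F_xy - G_xx/2, E_x/2, F_x - E_y/2], [F_y - G_x/2, E, F], [G_y/2, F, G]] = [[-225/16, -5/2, 0], [0, 41/16, 0], [0, 0, 1]]; det M1 = -9225/256
M2 = [[0, E_y/2, G_x/2], [E_y/2, E, F], [G_x/2, F, G]] = [[0, -75/16, 0], [-75/16, 41/16, 0], [0, 0, 1]]; det M2 = -5625/256
det M1 - det M2 = -225/16; K = -225/16 / (41/16)^2 = -3600/1681


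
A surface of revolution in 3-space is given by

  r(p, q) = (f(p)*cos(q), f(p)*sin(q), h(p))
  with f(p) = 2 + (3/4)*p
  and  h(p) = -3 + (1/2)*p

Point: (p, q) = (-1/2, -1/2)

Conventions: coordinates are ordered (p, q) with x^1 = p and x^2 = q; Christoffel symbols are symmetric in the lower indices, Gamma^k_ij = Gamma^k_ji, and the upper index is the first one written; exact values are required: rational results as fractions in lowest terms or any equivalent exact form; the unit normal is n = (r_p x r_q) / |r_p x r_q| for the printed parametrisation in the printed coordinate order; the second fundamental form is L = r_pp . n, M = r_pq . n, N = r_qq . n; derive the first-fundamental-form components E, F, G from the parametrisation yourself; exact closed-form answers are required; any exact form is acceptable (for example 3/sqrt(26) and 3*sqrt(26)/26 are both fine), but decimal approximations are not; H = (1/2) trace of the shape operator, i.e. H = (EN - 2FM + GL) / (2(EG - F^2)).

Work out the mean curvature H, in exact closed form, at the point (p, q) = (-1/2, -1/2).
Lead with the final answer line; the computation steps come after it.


Answer: H = 8*sqrt(13)/169

f = 13/8, f' = 3/4, f'' = 0, h' = 1/2, h'' = 0
E = 13/16, F = 0, G = 169/64; answer radicand W^2 = 13/16
unnormalised second-form numerators: l = 0, m = 0, n = 13/16; L = l/sqrt(13/16), and similarly M = m/sqrt(W^2), N = n/sqrt(W^2)
H = (E*n - 2*F*m + G*l) / (2*(EG - F^2)*sqrt(W^2)); E*n - 2*F*m + G*l = 169/256, EG - F^2 = 2197/1024, so H = (2/13)/sqrt(13/16)


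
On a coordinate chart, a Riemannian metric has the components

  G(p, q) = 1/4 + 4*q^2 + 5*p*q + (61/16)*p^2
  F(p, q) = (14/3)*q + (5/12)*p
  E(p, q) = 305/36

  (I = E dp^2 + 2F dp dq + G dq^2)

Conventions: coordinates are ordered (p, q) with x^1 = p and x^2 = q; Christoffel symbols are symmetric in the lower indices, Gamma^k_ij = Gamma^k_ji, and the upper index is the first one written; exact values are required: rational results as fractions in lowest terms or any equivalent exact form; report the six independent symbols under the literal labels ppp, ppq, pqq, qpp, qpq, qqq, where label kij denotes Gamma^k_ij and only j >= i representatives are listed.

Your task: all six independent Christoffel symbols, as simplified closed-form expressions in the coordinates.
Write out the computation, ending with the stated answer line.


E = 305/36; F = (14/3)*q + (5/12)*p; G = 1/4 + 4*q^2 + 5*p*q + (61/16)*p^2
Gamma^k_ij = (1/2) g^{kl} (d_i g_jl + d_j g_il - d_l g_ij), with g^inv = (1/(EG-F^2)) [[G, -F], [-F, E]]
first partials: E_p = 0, E_q = 0, F_p = 5/12, F_q = 14/3, G_p = 5*q + (61/8)*p, G_q = 8*q + 5*p
D = EG - F^2 = 305/144 + (109/9)*q^2 + (1385/36)*p*q + (18505/576)*p^2
expanded: Gamma^p_pp = (G E_p - 2F F_p + F E_q)/(2D), Gamma^p_pq = (G E_q - F G_p)/(2D), Gamma^p_qq = (2G F_q - G G_p - F G_q)/(2D), Gamma^q_pp = (2E F_p - E E_q - F E_p)/(2D), Gamma^q_pq = (E G_p - F E_q)/(2D), Gamma^q_qq = (E G_q - 2F F_q + F G_p)/(2D); substitute and cancel common factors

Answer: Gamma_ppp = (-100*p - 1120*q)/(18505*p^2 + 22160*p*q + 6976*q^2 + 1220), Gamma_ppq = (-915*p^2 - 10848*p*q - 6720*q^2)/(18505*p^2 + 22160*p*q + 6976*q^2 + 1220), Gamma_pqq = (-33489*p^3 - 65880*p^2*q + 38592*p^2 - 63936*p*q^2 + 23040*p*q - 2196*p - 23040*q^3 - 1440*q + 2688)/(74020*p^2 + 88640*p*q + 27904*q^2 + 4880), Gamma_qpp = 6100/(55515*p^2 + 66480*p*q + 20928*q^2 + 3660), Gamma_qpq = (18605*p + 12200*q)/(18505*p^2 + 22160*p*q + 6976*q^2 + 1220), Gamma_qqq = (915*p^2 + 10848*p*q + 11080*p + 6720*q^2 + 6976*q)/(18505*p^2 + 22160*p*q + 6976*q^2 + 1220)


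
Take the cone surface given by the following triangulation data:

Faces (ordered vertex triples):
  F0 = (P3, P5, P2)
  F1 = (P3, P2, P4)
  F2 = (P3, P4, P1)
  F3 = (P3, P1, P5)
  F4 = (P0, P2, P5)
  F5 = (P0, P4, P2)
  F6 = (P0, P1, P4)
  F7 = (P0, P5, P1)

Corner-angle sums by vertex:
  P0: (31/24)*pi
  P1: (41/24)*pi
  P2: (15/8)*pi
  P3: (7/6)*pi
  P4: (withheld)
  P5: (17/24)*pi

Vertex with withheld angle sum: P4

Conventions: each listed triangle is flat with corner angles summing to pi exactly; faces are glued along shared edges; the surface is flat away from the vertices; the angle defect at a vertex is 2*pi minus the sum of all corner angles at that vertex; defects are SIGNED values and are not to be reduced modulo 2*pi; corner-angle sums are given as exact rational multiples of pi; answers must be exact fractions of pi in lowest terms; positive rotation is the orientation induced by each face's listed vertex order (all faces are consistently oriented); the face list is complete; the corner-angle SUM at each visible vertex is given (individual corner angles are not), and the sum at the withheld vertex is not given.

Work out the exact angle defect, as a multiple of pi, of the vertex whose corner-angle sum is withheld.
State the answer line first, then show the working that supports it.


Answer: defect(P4) = (3/4)*pi

V = 6, E = 12, F = 8; chi = V - E + F = 2
Gauss-Bonnet: total defect = 2*pi*chi = 4*pi; visible defects sum to (13/4)*pi


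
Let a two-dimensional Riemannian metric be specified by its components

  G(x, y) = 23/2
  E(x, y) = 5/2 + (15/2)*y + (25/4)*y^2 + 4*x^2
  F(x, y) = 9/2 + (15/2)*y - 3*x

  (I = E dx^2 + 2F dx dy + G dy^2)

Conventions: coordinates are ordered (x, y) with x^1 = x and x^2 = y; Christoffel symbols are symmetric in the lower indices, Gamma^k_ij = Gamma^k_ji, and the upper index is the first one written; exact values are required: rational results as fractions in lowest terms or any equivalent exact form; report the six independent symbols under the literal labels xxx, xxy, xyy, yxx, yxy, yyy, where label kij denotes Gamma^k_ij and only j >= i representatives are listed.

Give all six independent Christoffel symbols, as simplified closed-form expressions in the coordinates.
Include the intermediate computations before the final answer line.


E = 5/2 + (15/2)*y + (25/4)*y^2 + 4*x^2; F = 9/2 + (15/2)*y - 3*x; G = 23/2
Gamma^k_ij = (1/2) g^{kl} (d_i g_jl + d_j g_il - d_l g_ij), with g^inv = (1/(EG-F^2)) [[G, -F], [-F, E]]
first partials: E_x = 8*x, E_y = 15/2 + (25/2)*y, F_x = -3, F_y = 15/2, G_x = 0, G_y = 0
D = EG - F^2 = 17/2 + (75/4)*y + 27*x + (125/8)*y^2 + 45*x*y + 37*x^2
expanded: Gamma^x_xx = (G E_x - 2F F_x + F E_y)/(2D), Gamma^x_xy = (G E_y - F G_x)/(2D), Gamma^x_yy = (2G F_y - G G_x - F G_y)/(2D), Gamma^y_xx = (2E F_x - E E_y - F E_x)/(2D), Gamma^y_xy = (E G_x - F E_y)/(2D), Gamma^y_yy = (E G_y - 2F F_y + F G_x)/(2D); substitute and cancel common factors

Answer: Gamma_xxx = (-150*x*y + 206*x + 375*y^2 + 630*y + 243)/(296*x^2 + 360*x*y + 216*x + 125*y^2 + 150*y + 68), Gamma_xxy = (575*y + 345)/(296*x^2 + 360*x*y + 216*x + 125*y^2 + 150*y + 68), Gamma_xyy = 690/(296*x^2 + 360*x*y + 216*x + 125*y^2 + 150*y + 68), Gamma_yxx = (-400*x^2*y - 240*x^2 - 480*x*y - 288*x - 625*y^3 - 1425*y^2 - 1060*y - 270)/(592*x^2 + 720*x*y + 432*x + 250*y^2 + 300*y + 136), Gamma_yxy = (150*x*y + 90*x - 375*y^2 - 450*y - 135)/(296*x^2 + 360*x*y + 216*x + 125*y^2 + 150*y + 68), Gamma_yyy = (180*x - 450*y - 270)/(296*x^2 + 360*x*y + 216*x + 125*y^2 + 150*y + 68)


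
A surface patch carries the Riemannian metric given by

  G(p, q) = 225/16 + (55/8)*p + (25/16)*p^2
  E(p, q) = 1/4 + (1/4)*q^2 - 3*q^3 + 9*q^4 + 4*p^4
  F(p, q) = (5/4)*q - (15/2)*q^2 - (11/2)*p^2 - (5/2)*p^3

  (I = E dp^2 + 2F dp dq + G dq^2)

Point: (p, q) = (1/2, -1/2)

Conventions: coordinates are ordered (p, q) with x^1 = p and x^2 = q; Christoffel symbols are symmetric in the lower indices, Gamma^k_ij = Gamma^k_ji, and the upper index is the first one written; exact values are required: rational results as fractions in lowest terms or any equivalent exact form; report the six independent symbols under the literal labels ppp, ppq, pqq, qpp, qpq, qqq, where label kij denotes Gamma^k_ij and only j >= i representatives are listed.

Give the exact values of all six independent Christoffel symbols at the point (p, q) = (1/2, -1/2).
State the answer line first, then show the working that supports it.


Answer: Gamma_ppp = 426/2381, Gamma_ppq = -23015/4762, Gamma_pqq = 166025/19048, Gamma_qpp = -416/2381, Gamma_qpq = -2132/2381, Gamma_qqq = 9715/4762

E = 3/2, F = -67/16, G = 1145/64 at the point
E_p = 2, E_q = -7, F_p = -59/8, F_q = 35/4, G_p = 135/16, G_q = 0
EG - F^2 = 2381/256;  g^inv = (256/2381) * [[1145/64, 67/16], [67/16, 3/2]]
first-kind symbols [ij,l] = (1/2)(d_i g_jl + d_j g_il - d_l g_ij): [pp,p] = E_p/2 = 1, [pp,q] = F_p - E_q/2 = -31/8, [pq,p] = E_q/2 = -7/2, [pq,q] = G_p/2 = 135/32, [qq,p] = F_q - G_p/2 = 145/32, [qq,q] = G_q/2 = 0
Gamma^p_ij = (G*[ij,p] - F*[ij,q])/(EG - F^2), Gamma^q_ij = (E*[ij,q] - F*[ij,p])/(EG - F^2)


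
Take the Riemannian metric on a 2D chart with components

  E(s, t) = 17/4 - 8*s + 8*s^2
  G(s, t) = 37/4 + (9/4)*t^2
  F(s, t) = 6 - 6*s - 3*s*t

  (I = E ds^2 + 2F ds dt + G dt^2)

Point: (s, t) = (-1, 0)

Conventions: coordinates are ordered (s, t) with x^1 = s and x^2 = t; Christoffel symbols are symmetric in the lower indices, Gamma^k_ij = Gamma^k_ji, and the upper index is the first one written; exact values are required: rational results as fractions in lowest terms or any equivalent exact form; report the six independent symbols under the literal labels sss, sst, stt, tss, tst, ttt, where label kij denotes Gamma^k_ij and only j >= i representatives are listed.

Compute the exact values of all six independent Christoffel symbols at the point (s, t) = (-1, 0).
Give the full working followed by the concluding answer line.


E = 81/4, F = 12, G = 37/4 at the point
E_s = -24, E_t = 0, F_s = -6, F_t = 3, G_s = 0, G_t = 0
EG - F^2 = 693/16;  g^inv = (16/693) * [[37/4, -12], [-12, 81/4]]
first-kind symbols [ij,l] = (1/2)(d_i g_jl + d_j g_il - d_l g_ij): [ss,s] = E_s/2 = -12, [ss,t] = F_s - E_t/2 = -6, [st,s] = E_t/2 = 0, [st,t] = G_s/2 = 0, [tt,s] = F_t - G_s/2 = 3, [tt,t] = G_t/2 = 0
Gamma^s_ij = (G*[ij,s] - F*[ij,t])/(EG - F^2), Gamma^t_ij = (E*[ij,t] - F*[ij,s])/(EG - F^2)

Answer: Gamma_sss = -208/231, Gamma_sst = 0, Gamma_stt = 148/231, Gamma_tss = 40/77, Gamma_tst = 0, Gamma_ttt = -64/77
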